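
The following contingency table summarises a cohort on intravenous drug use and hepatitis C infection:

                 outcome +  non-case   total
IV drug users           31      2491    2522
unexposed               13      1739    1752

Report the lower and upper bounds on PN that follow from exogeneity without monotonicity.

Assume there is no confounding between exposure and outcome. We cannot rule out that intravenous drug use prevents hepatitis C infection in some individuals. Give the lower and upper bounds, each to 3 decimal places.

p₁ = P(outcome | exposed) = 31/2522 = 0.012292
p₀ = P(outcome | unexposed) = 13/1752 = 0.0074201
Under exogeneity alone the bounds on PN are max{0,(p₁−p₀)/p₁} ≤ PN ≤ min{1,(1−p₀)/p₁}.
  lower = (p₁ − p₀)/p₁ = 0.0048717 / 0.012292 ≈ 0.3963
  upper = min{1, (1 − p₀)/p₁} = 0.99258 / 0.012292 ≈ 80.7512 → capped at 1

0.396 ≤ PN ≤ 1.000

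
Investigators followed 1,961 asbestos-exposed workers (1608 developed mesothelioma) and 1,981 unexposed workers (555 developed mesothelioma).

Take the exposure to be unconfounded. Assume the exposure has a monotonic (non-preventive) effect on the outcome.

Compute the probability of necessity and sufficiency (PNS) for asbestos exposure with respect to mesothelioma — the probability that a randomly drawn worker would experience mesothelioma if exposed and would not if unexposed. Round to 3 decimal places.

PNS ≈ 0.540

p₁ = P(outcome | exposed) = 1608/1961 = 0.81999
p₀ = P(outcome | unexposed) = 555/1981 = 0.28016
Under exogeneity and monotonicity, PNS = p₁ − p₀.
PNS = 0.81999 − 0.28016 = 0.53983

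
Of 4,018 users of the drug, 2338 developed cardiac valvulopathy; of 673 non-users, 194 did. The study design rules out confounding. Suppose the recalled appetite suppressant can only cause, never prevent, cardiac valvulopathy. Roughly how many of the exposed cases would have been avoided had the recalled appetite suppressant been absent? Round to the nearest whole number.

p₁ = P(outcome | exposed) = 2338/4018 = 0.58188
p₀ = P(outcome | unexposed) = 194/673 = 0.28826
PN = (p₁ − p₀)/p₁ = (0.58188 − 0.28826) / 0.58188 ≈ 0.50460.
Attributable cases ≈ PN × (exposed cases) = 0.50460 × 2338 ≈ 1179.77.

about 1180 cases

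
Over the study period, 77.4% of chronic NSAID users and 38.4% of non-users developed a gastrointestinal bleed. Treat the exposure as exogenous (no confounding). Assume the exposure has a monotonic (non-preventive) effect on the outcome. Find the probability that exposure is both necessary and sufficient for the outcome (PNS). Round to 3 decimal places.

PNS ≈ 0.390

p₁ = 0.774, p₀ = 0.384.
Under exogeneity and monotonicity, PNS = p₁ − p₀.
PNS = 0.774 − 0.384 = 0.39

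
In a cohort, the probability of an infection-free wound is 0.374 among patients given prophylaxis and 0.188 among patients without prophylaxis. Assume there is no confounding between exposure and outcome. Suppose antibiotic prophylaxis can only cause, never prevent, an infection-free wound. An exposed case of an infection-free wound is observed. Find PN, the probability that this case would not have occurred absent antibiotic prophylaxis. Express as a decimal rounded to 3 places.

Let p₁ = 0.374, p₀ = 0.188.
Under exogeneity and monotonicity, PN = (p₁ − p₀) / p₁.
PN = (0.374 − 0.188) / 0.374 = 0.186 / 0.374 ≈ 0.4973

PN ≈ 0.497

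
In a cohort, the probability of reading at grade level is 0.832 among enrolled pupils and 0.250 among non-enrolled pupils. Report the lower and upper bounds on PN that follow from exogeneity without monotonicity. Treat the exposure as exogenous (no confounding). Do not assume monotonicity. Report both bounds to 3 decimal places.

Let p₁ = 0.832, p₀ = 0.25.
Under exogeneity alone the bounds on PN are max{0,(p₁−p₀)/p₁} ≤ PN ≤ min{1,(1−p₀)/p₁}.
  lower = (p₁ − p₀)/p₁ = 0.582 / 0.832 ≈ 0.6995
  upper = min{1, (1 − p₀)/p₁} = 0.75 / 0.832 ≈ 0.9014

0.700 ≤ PN ≤ 0.901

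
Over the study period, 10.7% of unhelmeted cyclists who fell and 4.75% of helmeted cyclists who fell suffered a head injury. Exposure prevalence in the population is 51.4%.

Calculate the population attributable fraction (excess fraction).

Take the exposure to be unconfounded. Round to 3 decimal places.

PAF ≈ 0.392

p₁ = 0.107, p₀ = 0.0475.
Overall risk P(Y=1) = π·p₁ + (1−π)·p₀ = 0.514×0.107 + 0.486×0.0475 = 0.078083.
Under exogeneity, PAF = [P(Y=1) − p₀] / P(Y=1).
PAF = (0.078083 − 0.0475) / 0.078083 ≈ 0.3917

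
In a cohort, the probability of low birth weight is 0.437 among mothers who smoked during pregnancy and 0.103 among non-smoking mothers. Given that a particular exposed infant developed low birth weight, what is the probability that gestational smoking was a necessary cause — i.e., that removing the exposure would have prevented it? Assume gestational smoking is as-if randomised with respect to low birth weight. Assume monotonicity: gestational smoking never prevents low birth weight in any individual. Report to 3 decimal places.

PN ≈ 0.764

Let p₁ = 0.437, p₀ = 0.103.
Under exogeneity and monotonicity, PN = (p₁ − p₀) / p₁.
PN = (0.437 − 0.103) / 0.437 = 0.334 / 0.437 ≈ 0.7643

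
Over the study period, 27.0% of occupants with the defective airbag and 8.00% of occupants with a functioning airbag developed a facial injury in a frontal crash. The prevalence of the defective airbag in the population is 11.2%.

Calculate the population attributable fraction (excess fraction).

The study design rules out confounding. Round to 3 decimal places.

PAF ≈ 0.210

p₁ = 0.27, p₀ = 0.08.
Overall risk P(Y=1) = π·p₁ + (1−π)·p₀ = 0.112×0.27 + 0.888×0.08 = 0.10128.
Under exogeneity, PAF = [P(Y=1) − p₀] / P(Y=1).
PAF = (0.10128 − 0.08) / 0.10128 ≈ 0.2101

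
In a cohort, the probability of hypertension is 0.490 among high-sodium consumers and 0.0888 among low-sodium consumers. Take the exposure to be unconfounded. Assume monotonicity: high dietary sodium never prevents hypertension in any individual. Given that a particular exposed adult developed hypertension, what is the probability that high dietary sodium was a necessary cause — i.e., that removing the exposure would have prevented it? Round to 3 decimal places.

PN ≈ 0.819

Let p₁ = 0.49, p₀ = 0.0888.
Under exogeneity and monotonicity, PN = (p₁ − p₀) / p₁.
PN = (0.49 − 0.0888) / 0.49 = 0.4012 / 0.49 ≈ 0.8188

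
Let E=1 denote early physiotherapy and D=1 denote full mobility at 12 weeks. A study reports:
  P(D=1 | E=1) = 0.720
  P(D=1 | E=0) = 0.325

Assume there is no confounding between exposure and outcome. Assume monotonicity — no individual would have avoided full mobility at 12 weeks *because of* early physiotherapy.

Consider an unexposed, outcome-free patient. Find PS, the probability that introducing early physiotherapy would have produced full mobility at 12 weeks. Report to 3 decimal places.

PS ≈ 0.585

Let p₁ = 0.72, p₀ = 0.325.
Under exogeneity and monotonicity, PS = (p₁ − p₀) / (1 − p₀).
PS = (0.72 − 0.325) / (1 − 0.325) = 0.395 / 0.675 ≈ 0.5852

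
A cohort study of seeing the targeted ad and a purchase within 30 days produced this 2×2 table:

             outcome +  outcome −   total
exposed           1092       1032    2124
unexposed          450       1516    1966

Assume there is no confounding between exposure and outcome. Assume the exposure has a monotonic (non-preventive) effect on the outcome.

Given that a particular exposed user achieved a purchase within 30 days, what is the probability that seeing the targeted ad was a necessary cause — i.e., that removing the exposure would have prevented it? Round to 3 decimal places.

p₁ = P(outcome | exposed) = 1092/2124 = 0.51412
p₀ = P(outcome | unexposed) = 450/1966 = 0.22889
Under exogeneity and monotonicity, PN = (p₁ − p₀) / p₁.
PN = (0.51412 − 0.22889) / 0.51412 = 0.28523 / 0.51412 ≈ 0.5548

PN ≈ 0.555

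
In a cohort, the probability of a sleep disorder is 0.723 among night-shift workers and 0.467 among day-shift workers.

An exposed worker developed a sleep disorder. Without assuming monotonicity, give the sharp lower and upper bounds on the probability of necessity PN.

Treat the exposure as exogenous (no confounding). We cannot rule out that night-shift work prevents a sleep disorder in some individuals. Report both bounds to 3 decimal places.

Let p₁ = 0.723, p₀ = 0.467.
Under exogeneity alone the bounds on PN are max{0,(p₁−p₀)/p₁} ≤ PN ≤ min{1,(1−p₀)/p₁}.
  lower = (p₁ − p₀)/p₁ = 0.256 / 0.723 ≈ 0.3541
  upper = min{1, (1 − p₀)/p₁} = 0.533 / 0.723 ≈ 0.7372

0.354 ≤ PN ≤ 0.737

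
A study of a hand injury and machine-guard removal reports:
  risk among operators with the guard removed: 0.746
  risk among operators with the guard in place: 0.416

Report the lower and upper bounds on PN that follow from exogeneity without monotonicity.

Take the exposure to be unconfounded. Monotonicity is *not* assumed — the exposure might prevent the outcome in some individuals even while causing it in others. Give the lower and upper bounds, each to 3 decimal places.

0.442 ≤ PN ≤ 0.783

Let p₁ = 0.746, p₀ = 0.416.
Under exogeneity alone the bounds on PN are max{0,(p₁−p₀)/p₁} ≤ PN ≤ min{1,(1−p₀)/p₁}.
  lower = (p₁ − p₀)/p₁ = 0.33 / 0.746 ≈ 0.4424
  upper = min{1, (1 − p₀)/p₁} = 0.584 / 0.746 ≈ 0.7828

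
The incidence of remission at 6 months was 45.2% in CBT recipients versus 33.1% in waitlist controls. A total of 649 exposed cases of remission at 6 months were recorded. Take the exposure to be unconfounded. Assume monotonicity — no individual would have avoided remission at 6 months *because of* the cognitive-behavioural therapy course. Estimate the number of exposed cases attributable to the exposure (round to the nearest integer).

about 174 cases

p₁ = 0.452, p₀ = 0.331.
PN = (p₁ − p₀)/p₁ = (0.452 − 0.331) / 0.452 ≈ 0.26770.
Attributable cases ≈ PN × (exposed cases) = 0.26770 × 649 ≈ 173.74.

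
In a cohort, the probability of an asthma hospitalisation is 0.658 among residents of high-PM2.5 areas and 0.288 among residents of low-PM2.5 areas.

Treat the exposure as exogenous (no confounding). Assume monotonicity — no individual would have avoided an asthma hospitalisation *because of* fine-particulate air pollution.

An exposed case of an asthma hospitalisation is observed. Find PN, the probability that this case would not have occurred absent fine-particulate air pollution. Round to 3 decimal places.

PN ≈ 0.562

Let p₁ = 0.658, p₀ = 0.288.
Under exogeneity and monotonicity, PN = (p₁ − p₀) / p₁.
PN = (0.658 − 0.288) / 0.658 = 0.37 / 0.658 ≈ 0.5623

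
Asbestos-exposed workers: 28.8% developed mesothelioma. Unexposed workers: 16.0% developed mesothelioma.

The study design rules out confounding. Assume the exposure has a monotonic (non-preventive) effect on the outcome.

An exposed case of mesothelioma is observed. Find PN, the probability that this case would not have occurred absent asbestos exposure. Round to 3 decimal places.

PN ≈ 0.444

p₁ = 0.288, p₀ = 0.16.
Under exogeneity and monotonicity, PN = (p₁ − p₀) / p₁.
PN = (0.288 − 0.16) / 0.288 = 0.128 / 0.288 ≈ 0.4444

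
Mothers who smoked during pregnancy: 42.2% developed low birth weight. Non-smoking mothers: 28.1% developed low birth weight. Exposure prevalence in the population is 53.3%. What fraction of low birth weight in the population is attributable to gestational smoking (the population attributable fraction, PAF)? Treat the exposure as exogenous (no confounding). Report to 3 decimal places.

PAF ≈ 0.211

p₁ = 0.422, p₀ = 0.281.
Overall risk P(Y=1) = π·p₁ + (1−π)·p₀ = 0.533×0.422 + 0.467×0.281 = 0.35615.
Under exogeneity, PAF = [P(Y=1) − p₀] / P(Y=1).
PAF = (0.35615 − 0.281) / 0.35615 ≈ 0.2110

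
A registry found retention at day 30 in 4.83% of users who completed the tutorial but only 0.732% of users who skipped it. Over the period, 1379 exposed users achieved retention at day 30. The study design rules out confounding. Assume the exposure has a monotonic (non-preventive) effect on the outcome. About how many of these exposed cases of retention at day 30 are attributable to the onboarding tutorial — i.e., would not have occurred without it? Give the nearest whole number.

p₁ = 0.0483, p₀ = 0.00732.
PN = (p₁ − p₀)/p₁ = (0.0483 − 0.00732) / 0.0483 ≈ 0.84845.
Attributable cases ≈ PN × (exposed cases) = 0.84845 × 1379 ≈ 1170.01.

about 1170 cases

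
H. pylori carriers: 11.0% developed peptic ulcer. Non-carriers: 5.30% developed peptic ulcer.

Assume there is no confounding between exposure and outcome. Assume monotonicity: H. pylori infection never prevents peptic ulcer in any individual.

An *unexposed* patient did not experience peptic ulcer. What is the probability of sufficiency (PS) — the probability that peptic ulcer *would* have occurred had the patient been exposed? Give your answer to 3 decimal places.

PS ≈ 0.060

p₁ = 0.11, p₀ = 0.053.
Under exogeneity and monotonicity, PS = (p₁ − p₀) / (1 − p₀).
PS = (0.11 − 0.053) / (1 − 0.053) = 0.057 / 0.947 ≈ 0.0602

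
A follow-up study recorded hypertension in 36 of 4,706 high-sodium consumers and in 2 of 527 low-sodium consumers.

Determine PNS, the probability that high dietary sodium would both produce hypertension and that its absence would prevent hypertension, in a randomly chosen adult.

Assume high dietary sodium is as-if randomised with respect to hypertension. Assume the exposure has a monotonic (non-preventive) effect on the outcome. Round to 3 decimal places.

PNS ≈ 0.004

p₁ = P(outcome | exposed) = 36/4706 = 0.0076498
p₀ = P(outcome | unexposed) = 2/527 = 0.0037951
Under exogeneity and monotonicity, PNS = p₁ − p₀.
PNS = 0.0076498 − 0.0037951 = 0.0038547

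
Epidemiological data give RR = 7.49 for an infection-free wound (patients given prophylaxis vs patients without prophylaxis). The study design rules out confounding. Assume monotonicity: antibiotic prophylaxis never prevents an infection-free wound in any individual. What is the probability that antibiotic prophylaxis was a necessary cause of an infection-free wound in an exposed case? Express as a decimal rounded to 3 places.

Under exogeneity and monotonicity, PN = (RR − 1) / RR = 1 − 1/RR.
PN = (7.49 − 1) / 7.49 = 6.49 / 7.49 ≈ 0.8665

PN ≈ 0.866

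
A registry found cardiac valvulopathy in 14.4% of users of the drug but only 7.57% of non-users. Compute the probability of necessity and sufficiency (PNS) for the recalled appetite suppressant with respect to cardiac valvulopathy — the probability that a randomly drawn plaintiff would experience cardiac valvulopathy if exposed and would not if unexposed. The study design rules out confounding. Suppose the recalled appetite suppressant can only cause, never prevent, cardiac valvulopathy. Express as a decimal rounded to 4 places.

PNS ≈ 0.0683

p₁ = 0.144, p₀ = 0.0757.
Under exogeneity and monotonicity, PNS = p₁ − p₀.
PNS = 0.144 − 0.0757 = 0.0683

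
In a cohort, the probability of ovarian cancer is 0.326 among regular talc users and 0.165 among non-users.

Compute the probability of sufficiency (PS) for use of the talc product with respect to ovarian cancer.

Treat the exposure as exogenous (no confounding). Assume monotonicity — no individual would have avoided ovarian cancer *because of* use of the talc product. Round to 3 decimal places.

Let p₁ = 0.326, p₀ = 0.165.
Under exogeneity and monotonicity, PS = (p₁ − p₀) / (1 − p₀).
PS = (0.326 − 0.165) / (1 − 0.165) = 0.161 / 0.835 ≈ 0.1928

PS ≈ 0.193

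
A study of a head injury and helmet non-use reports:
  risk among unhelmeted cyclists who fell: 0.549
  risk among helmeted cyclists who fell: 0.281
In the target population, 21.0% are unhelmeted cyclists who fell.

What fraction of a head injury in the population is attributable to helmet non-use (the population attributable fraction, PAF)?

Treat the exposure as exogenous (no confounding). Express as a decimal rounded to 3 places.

PAF ≈ 0.167

Let p₁ = 0.549, p₀ = 0.281.
Overall risk P(Y=1) = π·p₁ + (1−π)·p₀ = 0.21×0.549 + 0.79×0.281 = 0.33728.
Under exogeneity, PAF = [P(Y=1) − p₀] / P(Y=1).
PAF = (0.33728 − 0.281) / 0.33728 ≈ 0.1669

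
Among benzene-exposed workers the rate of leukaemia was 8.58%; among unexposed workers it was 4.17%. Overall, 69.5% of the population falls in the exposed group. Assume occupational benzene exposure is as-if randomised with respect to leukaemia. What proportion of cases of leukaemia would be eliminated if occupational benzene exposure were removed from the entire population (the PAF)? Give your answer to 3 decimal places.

p₁ = 0.0858, p₀ = 0.0417.
Overall risk P(Y=1) = π·p₁ + (1−π)·p₀ = 0.695×0.0858 + 0.305×0.0417 = 0.072349.
Under exogeneity, PAF = [P(Y=1) − p₀] / P(Y=1).
PAF = (0.072349 − 0.0417) / 0.072349 ≈ 0.4236

PAF ≈ 0.424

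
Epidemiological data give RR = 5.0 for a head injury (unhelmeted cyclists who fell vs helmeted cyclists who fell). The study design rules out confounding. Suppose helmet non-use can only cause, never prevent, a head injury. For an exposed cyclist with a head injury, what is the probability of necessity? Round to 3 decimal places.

PN ≈ 0.800

Under exogeneity and monotonicity, PN = (RR − 1) / RR = 1 − 1/RR.
PN = (5.0 − 1) / 5.0 = 4 / 5.0 ≈ 0.8000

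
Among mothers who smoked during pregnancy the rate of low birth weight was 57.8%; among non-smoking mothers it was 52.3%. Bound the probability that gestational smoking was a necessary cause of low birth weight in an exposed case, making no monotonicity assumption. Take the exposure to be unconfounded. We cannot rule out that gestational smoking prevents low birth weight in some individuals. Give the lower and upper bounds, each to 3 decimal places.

p₁ = 0.578, p₀ = 0.523.
Under exogeneity alone the bounds on PN are max{0,(p₁−p₀)/p₁} ≤ PN ≤ min{1,(1−p₀)/p₁}.
  lower = (p₁ − p₀)/p₁ = 0.055 / 0.578 ≈ 0.0952
  upper = min{1, (1 − p₀)/p₁} = 0.477 / 0.578 ≈ 0.8253

0.095 ≤ PN ≤ 0.825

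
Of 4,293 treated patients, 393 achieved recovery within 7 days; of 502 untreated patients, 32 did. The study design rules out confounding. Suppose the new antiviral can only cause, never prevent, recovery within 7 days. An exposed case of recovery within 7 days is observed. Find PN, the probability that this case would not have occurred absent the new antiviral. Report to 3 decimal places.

PN ≈ 0.304

p₁ = P(outcome | exposed) = 393/4293 = 0.091544
p₀ = P(outcome | unexposed) = 32/502 = 0.063745
Under exogeneity and monotonicity, PN = (p₁ − p₀) / p₁.
PN = (0.091544 − 0.063745) / 0.091544 = 0.027799 / 0.091544 ≈ 0.3037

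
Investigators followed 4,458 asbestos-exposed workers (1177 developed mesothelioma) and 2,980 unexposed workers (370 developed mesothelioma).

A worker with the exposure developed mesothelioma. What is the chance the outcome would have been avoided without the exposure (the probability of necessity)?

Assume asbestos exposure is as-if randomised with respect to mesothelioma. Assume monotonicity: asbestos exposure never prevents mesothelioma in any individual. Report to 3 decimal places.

p₁ = P(outcome | exposed) = 1177/4458 = 0.26402
p₀ = P(outcome | unexposed) = 370/2980 = 0.12416
Under exogeneity and monotonicity, PN = (p₁ − p₀) / p₁.
PN = (0.26402 − 0.12416) / 0.26402 = 0.13986 / 0.26402 ≈ 0.5297

PN ≈ 0.530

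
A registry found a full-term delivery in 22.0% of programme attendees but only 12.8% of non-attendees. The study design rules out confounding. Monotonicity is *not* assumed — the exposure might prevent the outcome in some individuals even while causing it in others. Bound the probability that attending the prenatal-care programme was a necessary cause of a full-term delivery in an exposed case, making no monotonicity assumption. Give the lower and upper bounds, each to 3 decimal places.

0.418 ≤ PN ≤ 1.000

p₁ = 0.22, p₀ = 0.128.
Under exogeneity alone the bounds on PN are max{0,(p₁−p₀)/p₁} ≤ PN ≤ min{1,(1−p₀)/p₁}.
  lower = (p₁ − p₀)/p₁ = 0.092 / 0.22 ≈ 0.4182
  upper = min{1, (1 − p₀)/p₁} = 0.872 / 0.22 ≈ 3.9636 → capped at 1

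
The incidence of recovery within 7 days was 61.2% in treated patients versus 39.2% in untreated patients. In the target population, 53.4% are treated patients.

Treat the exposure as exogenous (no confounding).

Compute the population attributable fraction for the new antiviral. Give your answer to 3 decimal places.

PAF ≈ 0.231

p₁ = 0.612, p₀ = 0.392.
Overall risk P(Y=1) = π·p₁ + (1−π)·p₀ = 0.534×0.612 + 0.466×0.392 = 0.50948.
Under exogeneity, PAF = [P(Y=1) − p₀] / P(Y=1).
PAF = (0.50948 − 0.392) / 0.50948 ≈ 0.2306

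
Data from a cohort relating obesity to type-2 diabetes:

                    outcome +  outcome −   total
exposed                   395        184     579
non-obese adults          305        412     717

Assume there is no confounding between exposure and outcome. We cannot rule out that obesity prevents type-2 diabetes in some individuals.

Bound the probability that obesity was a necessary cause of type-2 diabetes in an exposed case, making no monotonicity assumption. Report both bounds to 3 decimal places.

p₁ = P(outcome | exposed) = 395/579 = 0.68221
p₀ = P(outcome | unexposed) = 305/717 = 0.42538
Under exogeneity alone the bounds on PN are max{0,(p₁−p₀)/p₁} ≤ PN ≤ min{1,(1−p₀)/p₁}.
  lower = (p₁ − p₀)/p₁ = 0.25683 / 0.68221 ≈ 0.3765
  upper = min{1, (1 − p₀)/p₁} = 0.57462 / 0.68221 ≈ 0.8423

0.376 ≤ PN ≤ 0.842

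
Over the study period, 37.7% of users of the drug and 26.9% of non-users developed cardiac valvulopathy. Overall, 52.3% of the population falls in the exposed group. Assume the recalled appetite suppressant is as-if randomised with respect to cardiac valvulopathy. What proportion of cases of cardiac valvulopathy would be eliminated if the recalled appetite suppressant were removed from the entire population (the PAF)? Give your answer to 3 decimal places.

p₁ = 0.377, p₀ = 0.269.
Overall risk P(Y=1) = π·p₁ + (1−π)·p₀ = 0.523×0.377 + 0.477×0.269 = 0.32548.
Under exogeneity, PAF = [P(Y=1) − p₀] / P(Y=1).
PAF = (0.32548 − 0.269) / 0.32548 ≈ 0.1735

PAF ≈ 0.174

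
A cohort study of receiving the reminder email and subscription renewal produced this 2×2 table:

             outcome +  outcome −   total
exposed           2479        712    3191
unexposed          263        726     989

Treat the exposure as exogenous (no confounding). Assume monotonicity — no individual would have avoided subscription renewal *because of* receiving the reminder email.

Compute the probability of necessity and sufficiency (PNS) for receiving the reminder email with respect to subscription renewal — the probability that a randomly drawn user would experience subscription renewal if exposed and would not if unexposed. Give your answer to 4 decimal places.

p₁ = P(outcome | exposed) = 2479/3191 = 0.77687
p₀ = P(outcome | unexposed) = 263/989 = 0.26593
Under exogeneity and monotonicity, PNS = p₁ − p₀.
PNS = 0.77687 − 0.26593 = 0.51095

PNS ≈ 0.5109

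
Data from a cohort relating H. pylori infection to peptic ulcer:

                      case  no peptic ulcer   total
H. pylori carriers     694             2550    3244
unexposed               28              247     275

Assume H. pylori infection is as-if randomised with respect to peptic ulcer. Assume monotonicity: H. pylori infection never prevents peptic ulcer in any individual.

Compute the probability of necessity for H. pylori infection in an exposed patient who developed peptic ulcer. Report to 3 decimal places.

p₁ = P(outcome | exposed) = 694/3244 = 0.21393
p₀ = P(outcome | unexposed) = 28/275 = 0.10182
Under exogeneity and monotonicity, PN = (p₁ − p₀) / p₁.
PN = (0.21393 − 0.10182) / 0.21393 = 0.11212 / 0.21393 ≈ 0.5241

PN ≈ 0.524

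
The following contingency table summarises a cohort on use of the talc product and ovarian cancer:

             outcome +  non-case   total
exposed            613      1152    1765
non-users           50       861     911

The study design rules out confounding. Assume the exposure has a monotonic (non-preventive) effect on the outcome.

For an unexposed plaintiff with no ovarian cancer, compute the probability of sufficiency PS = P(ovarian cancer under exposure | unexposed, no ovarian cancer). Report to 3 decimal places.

PS ≈ 0.309

p₁ = P(outcome | exposed) = 613/1765 = 0.34731
p₀ = P(outcome | unexposed) = 50/911 = 0.054885
Under exogeneity and monotonicity, PS = (p₁ − p₀) / (1 − p₀).
PS = (0.34731 − 0.054885) / (1 − 0.054885) = 0.29242 / 0.94512 ≈ 0.3094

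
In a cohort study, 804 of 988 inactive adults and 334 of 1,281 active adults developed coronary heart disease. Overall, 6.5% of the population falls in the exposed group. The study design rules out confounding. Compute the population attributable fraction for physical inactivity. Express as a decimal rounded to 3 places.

PAF ≈ 0.121

p₁ = P(outcome | exposed) = 804/988 = 0.81377
p₀ = P(outcome | unexposed) = 334/1281 = 0.26073
Overall risk P(Y=1) = π·p₁ + (1−π)·p₀ = 0.065×0.81377 + 0.935×0.26073 = 0.29668.
Under exogeneity, PAF = [P(Y=1) − p₀] / P(Y=1).
PAF = (0.29668 − 0.26073) / 0.29668 ≈ 0.1212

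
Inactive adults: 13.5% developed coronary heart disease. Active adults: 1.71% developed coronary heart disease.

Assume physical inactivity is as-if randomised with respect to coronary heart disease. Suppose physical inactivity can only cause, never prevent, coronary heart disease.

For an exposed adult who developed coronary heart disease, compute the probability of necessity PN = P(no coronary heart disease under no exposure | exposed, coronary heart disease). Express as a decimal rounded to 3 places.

p₁ = 0.135, p₀ = 0.0171.
Under exogeneity and monotonicity, PN = (p₁ − p₀) / p₁.
PN = (0.135 − 0.0171) / 0.135 = 0.1179 / 0.135 ≈ 0.8733

PN ≈ 0.873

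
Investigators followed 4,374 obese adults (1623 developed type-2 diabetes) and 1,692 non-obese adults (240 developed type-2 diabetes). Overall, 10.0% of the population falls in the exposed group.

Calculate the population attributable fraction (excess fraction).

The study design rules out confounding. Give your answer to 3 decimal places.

PAF ≈ 0.139

p₁ = P(outcome | exposed) = 1623/4374 = 0.37106
p₀ = P(outcome | unexposed) = 240/1692 = 0.14184
Overall risk P(Y=1) = π·p₁ + (1−π)·p₀ = 0.1×0.37106 + 0.9×0.14184 = 0.16477.
Under exogeneity, PAF = [P(Y=1) − p₀] / P(Y=1).
PAF = (0.16477 − 0.14184) / 0.16477 ≈ 0.1391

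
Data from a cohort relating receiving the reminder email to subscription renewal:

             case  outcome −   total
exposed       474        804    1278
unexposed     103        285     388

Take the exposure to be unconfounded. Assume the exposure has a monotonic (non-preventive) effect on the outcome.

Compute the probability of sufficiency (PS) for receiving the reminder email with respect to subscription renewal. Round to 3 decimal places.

p₁ = P(outcome | exposed) = 474/1278 = 0.37089
p₀ = P(outcome | unexposed) = 103/388 = 0.26546
Under exogeneity and monotonicity, PS = (p₁ − p₀) / (1 − p₀).
PS = (0.37089 − 0.26546) / (1 − 0.26546) = 0.10543 / 0.73454 ≈ 0.1435

PS ≈ 0.144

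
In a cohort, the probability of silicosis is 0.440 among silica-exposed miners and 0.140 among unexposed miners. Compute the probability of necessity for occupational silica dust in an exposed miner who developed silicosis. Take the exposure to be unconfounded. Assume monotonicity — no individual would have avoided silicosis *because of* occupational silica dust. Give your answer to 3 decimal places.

Let p₁ = 0.44, p₀ = 0.14.
Under exogeneity and monotonicity, PN = (p₁ − p₀) / p₁.
PN = (0.44 − 0.14) / 0.44 = 0.3 / 0.44 ≈ 0.6818

PN ≈ 0.682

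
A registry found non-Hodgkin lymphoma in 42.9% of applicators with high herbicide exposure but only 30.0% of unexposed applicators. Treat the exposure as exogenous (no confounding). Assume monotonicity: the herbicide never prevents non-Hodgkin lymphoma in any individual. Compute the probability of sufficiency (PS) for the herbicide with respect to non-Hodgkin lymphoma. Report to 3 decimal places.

PS ≈ 0.184

p₁ = 0.429, p₀ = 0.3.
Under exogeneity and monotonicity, PS = (p₁ − p₀) / (1 − p₀).
PS = (0.429 − 0.3) / (1 − 0.3) = 0.129 / 0.7 ≈ 0.1843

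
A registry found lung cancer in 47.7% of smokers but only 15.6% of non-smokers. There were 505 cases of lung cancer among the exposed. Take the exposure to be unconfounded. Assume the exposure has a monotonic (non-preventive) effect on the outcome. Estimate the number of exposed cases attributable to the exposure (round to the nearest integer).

about 340 cases

p₁ = 0.477, p₀ = 0.156.
PN = (p₁ − p₀)/p₁ = (0.477 − 0.156) / 0.477 ≈ 0.67296.
Attributable cases ≈ PN × (exposed cases) = 0.67296 × 505 ≈ 339.84.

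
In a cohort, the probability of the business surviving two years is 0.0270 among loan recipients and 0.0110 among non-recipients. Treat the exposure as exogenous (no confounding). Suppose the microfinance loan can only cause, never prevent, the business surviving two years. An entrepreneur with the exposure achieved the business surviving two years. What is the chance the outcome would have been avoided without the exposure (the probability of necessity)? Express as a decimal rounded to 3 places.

PN ≈ 0.593

Let p₁ = 0.027, p₀ = 0.011.
Under exogeneity and monotonicity, PN = (p₁ − p₀) / p₁.
PN = (0.027 − 0.011) / 0.027 = 0.016 / 0.027 ≈ 0.5926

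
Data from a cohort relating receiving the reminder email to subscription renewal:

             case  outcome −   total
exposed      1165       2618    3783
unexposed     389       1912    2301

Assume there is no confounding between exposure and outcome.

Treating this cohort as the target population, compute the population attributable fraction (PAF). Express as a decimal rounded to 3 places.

p₁ = P(outcome | exposed) = 1165/3783 = 0.30796
p₀ = P(outcome | unexposed) = 389/2301 = 0.16906
Exposure prevalence π = 3783/6084 = 0.62179; overall risk P(Y=1) = 0.25542.
Under exogeneity, PAF = [P(Y=1) − p₀]/P(Y=1).
PAF = (0.25542 − 0.16906) / 0.25542 ≈ 0.3381

PAF ≈ 0.338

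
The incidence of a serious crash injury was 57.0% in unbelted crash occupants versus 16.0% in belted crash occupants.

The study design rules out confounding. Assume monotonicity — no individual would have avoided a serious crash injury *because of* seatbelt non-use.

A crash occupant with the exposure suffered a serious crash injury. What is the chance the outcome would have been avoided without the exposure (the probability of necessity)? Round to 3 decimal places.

PN ≈ 0.719

p₁ = 0.57, p₀ = 0.16.
Under exogeneity and monotonicity, PN = (p₁ − p₀) / p₁.
PN = (0.57 − 0.16) / 0.57 = 0.41 / 0.57 ≈ 0.7193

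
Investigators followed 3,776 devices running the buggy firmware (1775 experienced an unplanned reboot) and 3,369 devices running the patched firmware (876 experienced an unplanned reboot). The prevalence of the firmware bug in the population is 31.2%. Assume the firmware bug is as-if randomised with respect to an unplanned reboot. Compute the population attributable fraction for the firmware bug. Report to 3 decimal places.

p₁ = P(outcome | exposed) = 1775/3776 = 0.47007
p₀ = P(outcome | unexposed) = 876/3369 = 0.26002
Overall risk P(Y=1) = π·p₁ + (1−π)·p₀ = 0.312×0.47007 + 0.688×0.26002 = 0.32556.
Under exogeneity, PAF = [P(Y=1) − p₀] / P(Y=1).
PAF = (0.32556 − 0.26002) / 0.32556 ≈ 0.2013

PAF ≈ 0.201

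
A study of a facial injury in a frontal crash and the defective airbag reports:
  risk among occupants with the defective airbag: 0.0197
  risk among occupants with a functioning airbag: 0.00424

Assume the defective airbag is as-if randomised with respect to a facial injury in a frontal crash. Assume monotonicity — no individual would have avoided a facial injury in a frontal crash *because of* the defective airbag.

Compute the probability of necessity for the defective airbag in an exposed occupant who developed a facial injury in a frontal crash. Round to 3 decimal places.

Let p₁ = 0.0197, p₀ = 0.00424.
Under exogeneity and monotonicity, PN = (p₁ − p₀) / p₁.
PN = (0.0197 − 0.00424) / 0.0197 = 0.01546 / 0.0197 ≈ 0.7848

PN ≈ 0.785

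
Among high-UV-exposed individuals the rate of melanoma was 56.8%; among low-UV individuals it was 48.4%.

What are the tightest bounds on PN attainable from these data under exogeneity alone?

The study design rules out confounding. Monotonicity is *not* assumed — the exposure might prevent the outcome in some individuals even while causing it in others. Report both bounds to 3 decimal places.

0.148 ≤ PN ≤ 0.908

p₁ = 0.568, p₀ = 0.484.
Under exogeneity alone the bounds on PN are max{0,(p₁−p₀)/p₁} ≤ PN ≤ min{1,(1−p₀)/p₁}.
  lower = (p₁ − p₀)/p₁ = 0.084 / 0.568 ≈ 0.1479
  upper = min{1, (1 − p₀)/p₁} = 0.516 / 0.568 ≈ 0.9085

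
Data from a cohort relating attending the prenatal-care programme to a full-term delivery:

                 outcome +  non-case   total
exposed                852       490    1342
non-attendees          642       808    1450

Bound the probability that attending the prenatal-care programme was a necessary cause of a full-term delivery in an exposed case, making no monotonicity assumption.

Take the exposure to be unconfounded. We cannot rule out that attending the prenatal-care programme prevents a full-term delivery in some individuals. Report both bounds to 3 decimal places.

p₁ = P(outcome | exposed) = 852/1342 = 0.63487
p₀ = P(outcome | unexposed) = 642/1450 = 0.44276
Under exogeneity alone the bounds on PN are max{0,(p₁−p₀)/p₁} ≤ PN ≤ min{1,(1−p₀)/p₁}.
  lower = (p₁ − p₀)/p₁ = 0.19211 / 0.63487 ≈ 0.3026
  upper = min{1, (1 − p₀)/p₁} = 0.55724 / 0.63487 ≈ 0.8777

0.303 ≤ PN ≤ 0.878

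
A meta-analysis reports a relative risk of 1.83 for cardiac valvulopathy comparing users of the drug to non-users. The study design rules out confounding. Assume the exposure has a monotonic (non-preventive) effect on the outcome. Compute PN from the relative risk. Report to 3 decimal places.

PN ≈ 0.454

Under exogeneity and monotonicity, PN = (RR − 1) / RR = 1 − 1/RR.
PN = (1.83 − 1) / 1.83 = 0.83 / 1.83 ≈ 0.4536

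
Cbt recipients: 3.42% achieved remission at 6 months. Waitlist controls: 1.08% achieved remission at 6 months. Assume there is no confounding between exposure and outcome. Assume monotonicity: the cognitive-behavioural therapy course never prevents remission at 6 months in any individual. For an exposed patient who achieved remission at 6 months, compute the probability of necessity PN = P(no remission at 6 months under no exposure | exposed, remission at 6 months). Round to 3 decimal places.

p₁ = 0.0342, p₀ = 0.0108.
Under exogeneity and monotonicity, PN = (p₁ − p₀) / p₁.
PN = (0.0342 − 0.0108) / 0.0342 = 0.0234 / 0.0342 ≈ 0.6842

PN ≈ 0.684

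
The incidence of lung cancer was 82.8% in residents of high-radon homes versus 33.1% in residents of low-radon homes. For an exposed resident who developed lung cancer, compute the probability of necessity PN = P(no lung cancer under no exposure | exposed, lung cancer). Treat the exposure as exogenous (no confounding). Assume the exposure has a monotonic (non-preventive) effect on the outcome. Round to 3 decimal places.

p₁ = 0.828, p₀ = 0.331.
Under exogeneity and monotonicity, PN = (p₁ − p₀) / p₁.
PN = (0.828 − 0.331) / 0.828 = 0.497 / 0.828 ≈ 0.6002

PN ≈ 0.600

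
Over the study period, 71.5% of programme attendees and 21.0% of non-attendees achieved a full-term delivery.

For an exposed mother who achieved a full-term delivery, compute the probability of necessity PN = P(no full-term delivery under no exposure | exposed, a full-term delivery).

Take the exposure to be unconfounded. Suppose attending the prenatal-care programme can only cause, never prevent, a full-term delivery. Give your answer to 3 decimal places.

p₁ = 0.715, p₀ = 0.21.
Under exogeneity and monotonicity, PN = (p₁ − p₀) / p₁.
PN = (0.715 − 0.21) / 0.715 = 0.505 / 0.715 ≈ 0.7063

PN ≈ 0.706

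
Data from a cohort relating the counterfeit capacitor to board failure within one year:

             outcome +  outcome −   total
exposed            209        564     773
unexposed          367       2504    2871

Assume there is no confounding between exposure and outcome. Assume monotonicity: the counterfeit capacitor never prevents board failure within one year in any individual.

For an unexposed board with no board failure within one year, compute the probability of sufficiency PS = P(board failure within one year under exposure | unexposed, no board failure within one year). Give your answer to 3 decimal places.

p₁ = P(outcome | exposed) = 209/773 = 0.27038
p₀ = P(outcome | unexposed) = 367/2871 = 0.12783
Under exogeneity and monotonicity, PS = (p₁ − p₀) / (1 − p₀).
PS = (0.27038 − 0.12783) / (1 − 0.12783) = 0.14255 / 0.87217 ≈ 0.1634

PS ≈ 0.163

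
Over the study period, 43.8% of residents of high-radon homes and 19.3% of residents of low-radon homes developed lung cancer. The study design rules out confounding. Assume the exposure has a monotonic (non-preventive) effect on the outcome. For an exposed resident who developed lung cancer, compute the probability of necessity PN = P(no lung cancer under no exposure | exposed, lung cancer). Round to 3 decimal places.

PN ≈ 0.559

p₁ = 0.438, p₀ = 0.193.
Under exogeneity and monotonicity, PN = (p₁ − p₀) / p₁.
PN = (0.438 − 0.193) / 0.438 = 0.245 / 0.438 ≈ 0.5594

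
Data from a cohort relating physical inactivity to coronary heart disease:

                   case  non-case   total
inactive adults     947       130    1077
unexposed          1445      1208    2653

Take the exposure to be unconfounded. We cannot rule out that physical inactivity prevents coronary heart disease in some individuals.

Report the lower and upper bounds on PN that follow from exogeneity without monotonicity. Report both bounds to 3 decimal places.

p₁ = P(outcome | exposed) = 947/1077 = 0.87929
p₀ = P(outcome | unexposed) = 1445/2653 = 0.54467
Under exogeneity alone the bounds on PN are max{0,(p₁−p₀)/p₁} ≤ PN ≤ min{1,(1−p₀)/p₁}.
  lower = (p₁ − p₀)/p₁ = 0.33463 / 0.87929 ≈ 0.3806
  upper = min{1, (1 − p₀)/p₁} = 0.45533 / 0.87929 ≈ 0.5178

0.381 ≤ PN ≤ 0.518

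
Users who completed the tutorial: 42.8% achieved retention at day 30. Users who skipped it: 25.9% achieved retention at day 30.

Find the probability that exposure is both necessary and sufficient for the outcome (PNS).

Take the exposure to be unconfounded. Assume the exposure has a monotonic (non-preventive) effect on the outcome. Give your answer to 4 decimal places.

p₁ = 0.428, p₀ = 0.259.
Under exogeneity and monotonicity, PNS = p₁ − p₀.
PNS = 0.428 − 0.259 = 0.169

PNS ≈ 0.1690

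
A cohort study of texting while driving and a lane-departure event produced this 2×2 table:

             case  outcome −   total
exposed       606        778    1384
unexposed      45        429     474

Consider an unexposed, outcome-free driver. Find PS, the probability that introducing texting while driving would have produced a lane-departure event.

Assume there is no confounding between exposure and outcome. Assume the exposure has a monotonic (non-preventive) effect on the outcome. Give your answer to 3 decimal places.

PS ≈ 0.379

p₁ = P(outcome | exposed) = 606/1384 = 0.43786
p₀ = P(outcome | unexposed) = 45/474 = 0.094937
Under exogeneity and monotonicity, PS = (p₁ − p₀)/(1 − p₀).
PS = (0.43786 − 0.094937) / 0.90506 ≈ 0.3789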